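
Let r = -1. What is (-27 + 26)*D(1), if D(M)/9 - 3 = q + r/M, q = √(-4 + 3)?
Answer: -18 - 9*I ≈ -18.0 - 9.0*I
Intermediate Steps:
q = I (q = √(-1) = I ≈ 1.0*I)
D(M) = 27 - 9/M + 9*I (D(M) = 27 + 9*(I - 1/M) = 27 + (-9/M + 9*I) = 27 - 9/M + 9*I)
(-27 + 26)*D(1) = (-27 + 26)*(27 - 9/1 + 9*I) = -(27 - 9*1 + 9*I) = -(27 - 9 + 9*I) = -(18 + 9*I) = -18 - 9*I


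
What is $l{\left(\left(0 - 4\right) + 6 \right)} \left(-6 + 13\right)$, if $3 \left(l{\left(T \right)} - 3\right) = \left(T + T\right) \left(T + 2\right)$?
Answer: $\frac{175}{3} \approx 58.333$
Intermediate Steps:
$l{\left(T \right)} = 3 + \frac{2 T \left(2 + T\right)}{3}$ ($l{\left(T \right)} = 3 + \frac{\left(T + T\right) \left(T + 2\right)}{3} = 3 + \frac{2 T \left(2 + T\right)}{3}$)
$l{\left(\left(0 - 4\right) + 6 \right)} \left(-6 + 13\right) = \left(3 + \frac{2 \left(\left(0 - 4\right) + 6\right)^{2}}{3} + \frac{4 \left(\left(0 - 4\right) + 6\right)}{3}\right) \left(-6 + 13\right) = \left(3 + \frac{2 \left(-4 + 6\right)^{2}}{3} + \frac{4 \left(-4 + 6\right)}{3}\right) 7 = \left(3 + \frac{2 \cdot 2^{2}}{3} + \frac{4}{3} \cdot 2\right) 7 = \left(3 + \frac{2}{3} \cdot 4 + \frac{8}{3}\right) 7 = \left(3 + \frac{8}{3} + \frac{8}{3}\right) 7 = \frac{25}{3} \cdot 7 = \frac{175}{3}$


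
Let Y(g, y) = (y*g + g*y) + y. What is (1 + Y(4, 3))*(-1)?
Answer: -28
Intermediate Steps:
Y(g, y) = y + 2*g*y (Y(g, y) = (g*y + g*y) + y = 2*g*y + y = y + 2*g*y)
(1 + Y(4, 3))*(-1) = (1 + 3*(1 + 2*4))*(-1) = (1 + 3*(1 + 8))*(-1) = (1 + 3*9)*(-1) = (1 + 27)*(-1) = 28*(-1) = -28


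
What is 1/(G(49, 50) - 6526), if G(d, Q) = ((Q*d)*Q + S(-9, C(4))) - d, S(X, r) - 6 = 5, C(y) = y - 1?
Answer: 1/115936 ≈ 8.6254e-6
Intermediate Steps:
C(y) = -1 + y
S(X, r) = 11 (S(X, r) = 6 + 5 = 11)
G(d, Q) = 11 - d + d*Q² (G(d, Q) = ((Q*d)*Q + 11) - d = (d*Q² + 11) - d = (11 + d*Q²) - d = 11 - d + d*Q²)
1/(G(49, 50) - 6526) = 1/((11 - 1*49 + 49*50²) - 6526) = 1/((11 - 49 + 49*2500) - 6526) = 1/((11 - 49 + 122500) - 6526) = 1/(122462 - 6526) = 1/115936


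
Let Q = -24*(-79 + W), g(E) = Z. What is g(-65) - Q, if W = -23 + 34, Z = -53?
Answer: -1685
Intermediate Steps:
g(E) = -53
W = 11
Q = 1632 (Q = -24*(-79 + 11) = -24*(-68) = 1632)
g(-65) - Q = -53 - 1*1632 = -53 - 1632 = -1685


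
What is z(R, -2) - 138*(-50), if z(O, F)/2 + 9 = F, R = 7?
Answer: 6878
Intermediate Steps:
z(O, F) = -18 + 2*F
z(R, -2) - 138*(-50) = (-18 + 2*(-2)) - 138*(-50) = (-18 - 4) + 6900 = -22 + 6900 = 6878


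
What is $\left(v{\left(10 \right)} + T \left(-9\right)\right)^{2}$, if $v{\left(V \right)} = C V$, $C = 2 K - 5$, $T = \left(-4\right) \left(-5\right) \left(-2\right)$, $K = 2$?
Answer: $122500$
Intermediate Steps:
$T = -40$ ($T = 20 \left(-2\right) = -40$)
$C = -1$ ($C = 2 \cdot 2 - 5 = 4 - 5 = -1$)
$v{\left(V \right)} = - V$
$\left(v{\left(10 \right)} + T \left(-9\right)\right)^{2} = \left(\left(-1\right) 10 - -360\right)^{2} = \left(-10 + 360\right)^{2} = 350^{2} = 122500$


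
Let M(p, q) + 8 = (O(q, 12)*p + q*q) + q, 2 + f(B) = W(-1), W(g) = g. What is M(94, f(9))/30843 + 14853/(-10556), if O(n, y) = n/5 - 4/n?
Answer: -6861067961/4883680620 ≈ -1.4049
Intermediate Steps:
O(n, y) = -4/n + n/5 (O(n, y) = n*(⅕) - 4/n = n/5 - 4/n = -4/n + n/5)
f(B) = -3 (f(B) = -2 - 1 = -3)
M(p, q) = -8 + q + q² + p*(-4/q + q/5) (M(p, q) = -8 + (((-4/q + q/5)*p + q*q) + q) = -8 + ((p*(-4/q + q/5) + q²) + q) = -8 + ((q² + p*(-4/q + q/5)) + q) = -8 + (q + q² + p*(-4/q + q/5)) = -8 + q + q² + p*(-4/q + q/5))
M(94, f(9))/30843 + 14853/(-10556) = (-8 - 3 + (-3)² - 4*94/(-3) + (⅕)*94*(-3))/30843 + 14853/(-10556) = (-8 - 3 + 9 - 4*94*(-⅓) - 282/5)*(1/30843) + 14853*(-1/10556) = (-8 - 3 + 9 + 376/3 - 282/5)*(1/30843) - 14853/10556 = (1004/15)*(1/30843) - 14853/10556 = 1004/462645 - 14853/10556 = -6861067961/4883680620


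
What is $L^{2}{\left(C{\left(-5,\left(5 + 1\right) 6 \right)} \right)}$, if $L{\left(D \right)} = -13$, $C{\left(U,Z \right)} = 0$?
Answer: $169$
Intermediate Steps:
$L^{2}{\left(C{\left(-5,\left(5 + 1\right) 6 \right)} \right)} = \left(-13\right)^{2} = 169$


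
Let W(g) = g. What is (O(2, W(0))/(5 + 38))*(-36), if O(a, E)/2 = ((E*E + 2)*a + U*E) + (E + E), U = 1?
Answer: -288/43 ≈ -6.6977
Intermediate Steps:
O(a, E) = 6*E + 2*a*(2 + E**2) (O(a, E) = 2*(((E*E + 2)*a + 1*E) + (E + E)) = 2*(((E**2 + 2)*a + E) + 2*E) = 2*(((2 + E**2)*a + E) + 2*E) = 2*((a*(2 + E**2) + E) + 2*E) = 2*((E + a*(2 + E**2)) + 2*E) = 2*(3*E + a*(2 + E**2)) = 6*E + 2*a*(2 + E**2))
(O(2, W(0))/(5 + 38))*(-36) = ((4*2 + 6*0 + 2*2*0**2)/(5 + 38))*(-36) = ((8 + 0 + 2*2*0)/43)*(-36) = ((8 + 0 + 0)/43)*(-36) = ((1/43)*8)*(-36) = (8/43)*(-36) = -288/43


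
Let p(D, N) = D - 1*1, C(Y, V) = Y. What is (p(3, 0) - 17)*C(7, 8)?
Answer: -105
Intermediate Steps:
p(D, N) = -1 + D (p(D, N) = D - 1 = -1 + D)
(p(3, 0) - 17)*C(7, 8) = ((-1 + 3) - 17)*7 = (2 - 17)*7 = -15*7 = -105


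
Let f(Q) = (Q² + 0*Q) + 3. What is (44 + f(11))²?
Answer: 28224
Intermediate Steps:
f(Q) = 3 + Q² (f(Q) = (Q² + 0) + 3 = Q² + 3 = 3 + Q²)
(44 + f(11))² = (44 + (3 + 11²))² = (44 + (3 + 121))² = (44 + 124)² = 168² = 28224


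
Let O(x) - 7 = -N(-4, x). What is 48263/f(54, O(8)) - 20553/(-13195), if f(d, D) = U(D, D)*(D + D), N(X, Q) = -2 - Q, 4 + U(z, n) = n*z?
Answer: 756551/115710 ≈ 6.5383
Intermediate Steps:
U(z, n) = -4 + n*z
O(x) = 9 + x (O(x) = 7 - (-2 - x) = 7 + (2 + x) = 9 + x)
f(d, D) = 2*D*(-4 + D²) (f(d, D) = (-4 + D*D)*(D + D) = (-4 + D²)*(2*D) = 2*D*(-4 + D²))
48263/f(54, O(8)) - 20553/(-13195) = 48263/((2*(9 + 8)*(-4 + (9 + 8)²))) - 20553/(-13195) = 48263/((2*17*(-4 + 17²))) - 20553*(-1/13195) = 48263/((2*17*(-4 + 289))) + 1581/1015 = 48263/((2*17*285)) + 1581/1015 = 48263/9690 + 1581/1015 = 48263*(1/9690) + 1581/1015 = 2839/570 + 1581/1015 = 756551/115710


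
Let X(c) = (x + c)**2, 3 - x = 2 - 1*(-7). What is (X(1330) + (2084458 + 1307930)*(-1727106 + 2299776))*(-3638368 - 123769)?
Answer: -7308781008297916232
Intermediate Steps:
x = -6 (x = 3 - (2 - 1*(-7)) = 3 - (2 + 7) = 3 - 1*9 = 3 - 9 = -6)
X(c) = (-6 + c)**2
(X(1330) + (2084458 + 1307930)*(-1727106 + 2299776))*(-3638368 - 123769) = ((-6 + 1330)**2 + (2084458 + 1307930)*(-1727106 + 2299776))*(-3638368 - 123769) = (1324**2 + 3392388*572670)*(-3762137) = (1752976 + 1942718835960)*(-3762137) = 1942720588936*(-3762137) = -7308781008297916232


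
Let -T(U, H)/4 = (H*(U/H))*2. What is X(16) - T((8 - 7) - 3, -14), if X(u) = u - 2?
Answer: -2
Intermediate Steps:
T(U, H) = -8*U (T(U, H) = -4*H*(U/H)*2 = -4*U*2 = -8*U)
X(u) = -2 + u
X(16) - T((8 - 7) - 3, -14) = (-2 + 16) - (-8)*((8 - 7) - 3) = 14 - (-8)*(1 - 3) = 14 - (-8)*(-2) = 14 - 1*16 = 14 - 16 = -2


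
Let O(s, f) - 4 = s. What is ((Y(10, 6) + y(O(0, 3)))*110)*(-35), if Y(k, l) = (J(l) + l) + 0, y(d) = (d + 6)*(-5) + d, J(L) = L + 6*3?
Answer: 61600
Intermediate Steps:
O(s, f) = 4 + s
J(L) = 18 + L (J(L) = L + 18 = 18 + L)
y(d) = -30 - 4*d (y(d) = (6 + d)*(-5) + d = (-30 - 5*d) + d = -30 - 4*d)
Y(k, l) = 18 + 2*l (Y(k, l) = ((18 + l) + l) + 0 = (18 + 2*l) + 0 = 18 + 2*l)
((Y(10, 6) + y(O(0, 3)))*110)*(-35) = (((18 + 2*6) + (-30 - 4*(4 + 0)))*110)*(-35) = (((18 + 12) + (-30 - 4*4))*110)*(-35) = ((30 + (-30 - 16))*110)*(-35) = ((30 - 46)*110)*(-35) = -16*110*(-35) = -1760*(-35) = 61600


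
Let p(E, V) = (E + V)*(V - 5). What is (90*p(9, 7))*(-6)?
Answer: -17280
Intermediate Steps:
p(E, V) = (-5 + V)*(E + V) (p(E, V) = (E + V)*(-5 + V) = (-5 + V)*(E + V))
(90*p(9, 7))*(-6) = (90*(7**2 - 5*9 - 5*7 + 9*7))*(-6) = (90*(49 - 45 - 35 + 63))*(-6) = (90*32)*(-6) = 2880*(-6) = -17280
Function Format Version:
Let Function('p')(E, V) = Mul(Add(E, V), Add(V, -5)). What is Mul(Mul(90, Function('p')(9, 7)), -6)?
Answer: -17280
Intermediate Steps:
Function('p')(E, V) = Mul(Add(-5, V), Add(E, V)) (Function('p')(E, V) = Mul(Add(E, V), Add(-5, V)) = Mul(Add(-5, V), Add(E, V)))
Mul(Mul(90, Function('p')(9, 7)), -6) = Mul(Mul(90, Add(Pow(7, 2), Mul(-5, 9), Mul(-5, 7), Mul(9, 7))), -6) = Mul(Mul(90, Add(49, -45, -35, 63)), -6) = Mul(Mul(90, 32), -6) = Mul(2880, -6) = -17280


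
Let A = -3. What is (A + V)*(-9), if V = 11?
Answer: -72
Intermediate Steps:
(A + V)*(-9) = (-3 + 11)*(-9) = 8*(-9) = -72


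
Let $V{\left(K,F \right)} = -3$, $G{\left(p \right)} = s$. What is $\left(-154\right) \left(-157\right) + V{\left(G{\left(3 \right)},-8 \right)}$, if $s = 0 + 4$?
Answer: $24175$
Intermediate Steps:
$s = 4$
$G{\left(p \right)} = 4$
$\left(-154\right) \left(-157\right) + V{\left(G{\left(3 \right)},-8 \right)} = \left(-154\right) \left(-157\right) - 3 = 24178 - 3 = 24175$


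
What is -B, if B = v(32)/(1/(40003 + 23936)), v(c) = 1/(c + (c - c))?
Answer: -63939/32 ≈ -1998.1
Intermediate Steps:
v(c) = 1/c (v(c) = 1/(c + 0) = 1/c)
B = 63939/32 (B = 1/(32*(1/(40003 + 23936))) = 1/(32*(1/63939)) = (1/32)*63939 = 63939/32 ≈ 1998.1)
-B = -1*63939/32 = -63939/32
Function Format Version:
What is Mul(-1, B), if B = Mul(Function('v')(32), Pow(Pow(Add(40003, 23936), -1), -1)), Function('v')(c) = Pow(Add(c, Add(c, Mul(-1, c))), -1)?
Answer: Rational(-63939, 32) ≈ -1998.1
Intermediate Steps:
Function('v')(c) = Pow(c, -1) (Function('v')(c) = Pow(Add(c, 0), -1) = Pow(c, -1))
B = Rational(63939, 32) (B = Mul(Pow(32, -1), Pow(Pow(Add(40003, 23936), -1), -1)) = Mul(Rational(1, 32), Pow(Pow(63939, -1), -1)) = Mul(Rational(1, 32), Pow(Rational(1, 63939), -1)) = Mul(Rational(1, 32), 63939) = Rational(63939, 32) ≈ 1998.1)
Mul(-1, B) = Mul(-1, Rational(63939, 32)) = Rational(-63939, 32)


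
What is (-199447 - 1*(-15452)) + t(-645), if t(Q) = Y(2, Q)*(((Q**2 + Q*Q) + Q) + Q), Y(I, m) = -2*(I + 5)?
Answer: -11814635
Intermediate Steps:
Y(I, m) = -10 - 2*I (Y(I, m) = -2*(5 + I) = -10 - 2*I)
t(Q) = -28*Q - 28*Q**2 (t(Q) = (-10 - 2*2)*(((Q**2 + Q*Q) + Q) + Q) = (-10 - 4)*(((Q**2 + Q**2) + Q) + Q) = -14*((2*Q**2 + Q) + Q) = -14*((Q + 2*Q**2) + Q) = -14*(2*Q + 2*Q**2) = -28*Q - 28*Q**2)
(-199447 - 1*(-15452)) + t(-645) = (-199447 - 1*(-15452)) - 28*(-645)*(1 - 645) = (-199447 + 15452) - 28*(-645)*(-644) = -183995 - 11630640 = -11814635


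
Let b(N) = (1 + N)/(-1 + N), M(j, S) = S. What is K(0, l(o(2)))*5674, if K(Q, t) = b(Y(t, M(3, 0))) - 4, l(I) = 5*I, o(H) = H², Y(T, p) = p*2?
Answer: -28370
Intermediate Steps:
Y(T, p) = 2*p
b(N) = (1 + N)/(-1 + N)
K(Q, t) = -5 (K(Q, t) = (1 + 2*0)/(-1 + 2*0) - 4 = (1 + 0)/(-1 + 0) - 4 = 1/(-1) - 4 = -1*1 - 4 = -1 - 4 = -5)
K(0, l(o(2)))*5674 = -5*5674 = -28370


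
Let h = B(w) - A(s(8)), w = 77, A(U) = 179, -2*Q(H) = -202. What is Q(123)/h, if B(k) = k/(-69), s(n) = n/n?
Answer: -6969/12428 ≈ -0.56075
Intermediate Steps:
Q(H) = 101 (Q(H) = -½*(-202) = 101)
s(n) = 1
B(k) = -k/69 (B(k) = k*(-1/69) = -k/69)
h = -12428/69 (h = -1/69*77 - 1*179 = -77/69 - 179 = -12428/69 ≈ -180.12)
Q(123)/h = 101/(-12428/69) = 101*(-69/12428) = -6969/12428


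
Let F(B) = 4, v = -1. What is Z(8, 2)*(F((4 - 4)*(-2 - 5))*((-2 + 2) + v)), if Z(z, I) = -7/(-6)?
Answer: -14/3 ≈ -4.6667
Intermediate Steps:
Z(z, I) = 7/6 (Z(z, I) = -7*(-⅙) = 7/6)
Z(8, 2)*(F((4 - 4)*(-2 - 5))*((-2 + 2) + v)) = 7*(4*((-2 + 2) - 1))/6 = 7*(4*(0 - 1))/6 = 7*(4*(-1))/6 = (7/6)*(-4) = -14/3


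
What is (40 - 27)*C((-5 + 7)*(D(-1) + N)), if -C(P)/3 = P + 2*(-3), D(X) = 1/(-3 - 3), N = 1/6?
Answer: 234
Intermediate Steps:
N = 1/6 ≈ 0.16667
D(X) = -1/6 (D(X) = 1/(-6) = -1/6)
C(P) = 18 - 3*P (C(P) = -3*(P + 2*(-3)) = -3*(P - 6) = -3*(-6 + P) = 18 - 3*P)
(40 - 27)*C((-5 + 7)*(D(-1) + N)) = (40 - 27)*(18 - 3*(-5 + 7)*(-1/6 + 1/6)) = 13*(18 - 6*0) = 13*(18 - 3*0) = 13*(18 + 0) = 13*18 = 234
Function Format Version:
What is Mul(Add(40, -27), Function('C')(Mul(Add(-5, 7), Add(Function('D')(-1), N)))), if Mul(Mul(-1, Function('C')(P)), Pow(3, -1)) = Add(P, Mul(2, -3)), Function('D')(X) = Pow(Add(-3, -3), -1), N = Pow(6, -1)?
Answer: 234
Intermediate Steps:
N = Rational(1, 6) ≈ 0.16667
Function('D')(X) = Rational(-1, 6) (Function('D')(X) = Pow(-6, -1) = Rational(-1, 6))
Function('C')(P) = Add(18, Mul(-3, P)) (Function('C')(P) = Mul(-3, Add(P, Mul(2, -3))) = Mul(-3, Add(P, -6)) = Mul(-3, Add(-6, P)) = Add(18, Mul(-3, P)))
Mul(Add(40, -27), Function('C')(Mul(Add(-5, 7), Add(Function('D')(-1), N)))) = Mul(Add(40, -27), Add(18, Mul(-3, Mul(Add(-5, 7), Add(Rational(-1, 6), Rational(1, 6)))))) = Mul(13, Add(18, Mul(-3, Mul(2, 0)))) = Mul(13, Add(18, Mul(-3, 0))) = Mul(13, Add(18, 0)) = Mul(13, 18) = 234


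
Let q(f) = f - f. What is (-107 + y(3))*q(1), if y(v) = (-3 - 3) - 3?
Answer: 0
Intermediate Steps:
q(f) = 0
y(v) = -9 (y(v) = -6 - 3 = -9)
(-107 + y(3))*q(1) = (-107 - 9)*0 = -116*0 = 0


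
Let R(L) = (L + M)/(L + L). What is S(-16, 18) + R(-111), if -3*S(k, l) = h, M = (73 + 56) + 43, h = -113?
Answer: 2767/74 ≈ 37.392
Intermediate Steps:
M = 172 (M = 129 + 43 = 172)
S(k, l) = 113/3 (S(k, l) = -⅓*(-113) = 113/3)
R(L) = (172 + L)/(2*L) (R(L) = (L + 172)/(L + L) = (172 + L)/((2*L)) = (172 + L)*(1/(2*L)) = (172 + L)/(2*L))
S(-16, 18) + R(-111) = 113/3 + (½)*(172 - 111)/(-111) = 113/3 + (½)*(-1/111)*61 = 113/3 - 61/222 = 2767/74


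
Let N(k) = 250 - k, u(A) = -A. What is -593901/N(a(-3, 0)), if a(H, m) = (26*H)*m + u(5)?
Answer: -197967/85 ≈ -2329.0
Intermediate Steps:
a(H, m) = -5 + 26*H*m (a(H, m) = (26*H)*m - 1*5 = 26*H*m - 5 = -5 + 26*H*m)
-593901/N(a(-3, 0)) = -593901/(250 - (-5 + 26*(-3)*0)) = -593901/(250 - (-5 + 0)) = -593901/(250 - 1*(-5)) = -593901/(250 + 5) = -593901/255 = -593901*1/255 = -197967/85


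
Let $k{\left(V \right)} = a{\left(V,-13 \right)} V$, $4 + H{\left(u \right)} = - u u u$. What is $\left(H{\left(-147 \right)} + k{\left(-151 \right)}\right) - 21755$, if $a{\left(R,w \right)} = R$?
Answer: $3177565$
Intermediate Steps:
$H{\left(u \right)} = -4 - u^{3}$ ($H{\left(u \right)} = -4 + - u u u = -4 + - u u^{2} = -4 - u^{3}$)
$k{\left(V \right)} = V^{2}$ ($k{\left(V \right)} = V V = V^{2}$)
$\left(H{\left(-147 \right)} + k{\left(-151 \right)}\right) - 21755 = \left(\left(-4 - \left(-147\right)^{3}\right) + \left(-151\right)^{2}\right) - 21755 = \left(\left(-4 - -3176523\right) + 22801\right) - 21755 = \left(\left(-4 + 3176523\right) + 22801\right) - 21755 = \left(3176519 + 22801\right) - 21755 = 3199320 - 21755 = 3177565$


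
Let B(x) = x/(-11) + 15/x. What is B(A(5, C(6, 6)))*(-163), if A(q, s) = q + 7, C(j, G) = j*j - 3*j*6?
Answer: -1141/44 ≈ -25.932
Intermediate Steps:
C(j, G) = j**2 - 18*j
A(q, s) = 7 + q
B(x) = 15/x - x/11 (B(x) = x*(-1/11) + 15/x = -x/11 + 15/x = 15/x - x/11)
B(A(5, C(6, 6)))*(-163) = (15/(7 + 5) - (7 + 5)/11)*(-163) = (15/12 - 1/11*12)*(-163) = (15*(1/12) - 12/11)*(-163) = (5/4 - 12/11)*(-163) = (7/44)*(-163) = -1141/44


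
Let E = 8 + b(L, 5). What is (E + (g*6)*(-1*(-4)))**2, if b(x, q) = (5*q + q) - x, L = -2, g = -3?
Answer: 1024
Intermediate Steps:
b(x, q) = -x + 6*q (b(x, q) = 6*q - x = -x + 6*q)
E = 40 (E = 8 + (-1*(-2) + 6*5) = 8 + (2 + 30) = 8 + 32 = 40)
(E + (g*6)*(-1*(-4)))**2 = (40 + (-3*6)*(-1*(-4)))**2 = (40 - 18*4)**2 = (40 - 72)**2 = (-32)**2 = 1024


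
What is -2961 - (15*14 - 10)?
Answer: -3161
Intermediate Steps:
-2961 - (15*14 - 10) = -2961 - (210 - 10) = -2961 - 1*200 = -2961 - 200 = -3161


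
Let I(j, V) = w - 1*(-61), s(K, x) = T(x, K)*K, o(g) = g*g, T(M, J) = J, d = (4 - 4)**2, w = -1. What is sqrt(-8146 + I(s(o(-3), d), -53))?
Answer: I*sqrt(8086) ≈ 89.922*I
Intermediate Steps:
d = 0 (d = 0**2 = 0)
o(g) = g**2
s(K, x) = K**2 (s(K, x) = K*K = K**2)
I(j, V) = 60 (I(j, V) = -1 - 1*(-61) = -1 + 61 = 60)
sqrt(-8146 + I(s(o(-3), d), -53)) = sqrt(-8146 + 60) = sqrt(-8086) = I*sqrt(8086)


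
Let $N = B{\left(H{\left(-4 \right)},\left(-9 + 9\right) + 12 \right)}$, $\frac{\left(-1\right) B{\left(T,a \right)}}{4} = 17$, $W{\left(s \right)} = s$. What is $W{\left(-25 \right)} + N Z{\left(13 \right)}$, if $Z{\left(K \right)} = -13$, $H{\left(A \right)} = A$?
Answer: $859$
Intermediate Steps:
$B{\left(T,a \right)} = -68$ ($B{\left(T,a \right)} = \left(-4\right) 17 = -68$)
$N = -68$
$W{\left(-25 \right)} + N Z{\left(13 \right)} = -25 - -884 = -25 + 884 = 859$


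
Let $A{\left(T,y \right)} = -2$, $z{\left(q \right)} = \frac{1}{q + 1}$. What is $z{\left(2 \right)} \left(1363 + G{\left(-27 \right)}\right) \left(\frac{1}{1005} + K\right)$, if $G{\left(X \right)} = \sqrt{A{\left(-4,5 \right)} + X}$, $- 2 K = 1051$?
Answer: $- \frac{1439672839}{6030} - \frac{1056253 i \sqrt{29}}{6030} \approx -2.3875 \cdot 10^{5} - 943.3 i$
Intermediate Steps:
$K = - \frac{1051}{2}$ ($K = \left(- \frac{1}{2}\right) 1051 = - \frac{1051}{2} \approx -525.5$)
$z{\left(q \right)} = \frac{1}{1 + q}$
$G{\left(X \right)} = \sqrt{-2 + X}$
$z{\left(2 \right)} \left(1363 + G{\left(-27 \right)}\right) \left(\frac{1}{1005} + K\right) = \frac{\left(1363 + \sqrt{-2 - 27}\right) \left(\frac{1}{1005} - \frac{1051}{2}\right)}{1 + 2} = \frac{\left(1363 + \sqrt{-29}\right) \left(\frac{1}{1005} - \frac{1051}{2}\right)}{3} = \frac{\left(1363 + i \sqrt{29}\right) \left(- \frac{1056253}{2010}\right)}{3} = \frac{- \frac{1439672839}{2010} - \frac{1056253 i \sqrt{29}}{2010}}{3} = - \frac{1439672839}{6030} - \frac{1056253 i \sqrt{29}}{6030}$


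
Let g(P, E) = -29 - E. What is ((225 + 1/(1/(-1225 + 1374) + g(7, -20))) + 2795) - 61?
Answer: 3964911/1340 ≈ 2958.9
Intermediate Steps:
((225 + 1/(1/(-1225 + 1374) + g(7, -20))) + 2795) - 61 = ((225 + 1/(1/(-1225 + 1374) + (-29 - 1*(-20)))) + 2795) - 61 = ((225 + 1/(1/149 + (-29 + 20))) + 2795) - 61 = ((225 + 1/(1/149 - 9)) + 2795) - 61 = ((225 + 1/(-1340/149)) + 2795) - 61 = ((225 - 149/1340) + 2795) - 61 = (301351/1340 + 2795) - 61 = 4046651/1340 - 61 = 3964911/1340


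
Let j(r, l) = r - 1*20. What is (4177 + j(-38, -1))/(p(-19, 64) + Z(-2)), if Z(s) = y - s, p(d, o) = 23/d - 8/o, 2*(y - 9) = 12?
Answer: 626088/2381 ≈ 262.95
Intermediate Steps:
j(r, l) = -20 + r (j(r, l) = r - 20 = -20 + r)
y = 15 (y = 9 + (½)*12 = 9 + 6 = 15)
p(d, o) = -8/o + 23/d
Z(s) = 15 - s
(4177 + j(-38, -1))/(p(-19, 64) + Z(-2)) = (4177 + (-20 - 38))/((-8/64 + 23/(-19)) + (15 - 1*(-2))) = (4177 - 58)/((-8*1/64 + 23*(-1/19)) + (15 + 2)) = 4119/((-⅛ - 23/19) + 17) = 4119/(-203/152 + 17) = 4119/(2381/152) = 4119*(152/2381) = 626088/2381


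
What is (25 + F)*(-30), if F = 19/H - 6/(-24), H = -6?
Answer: -1325/2 ≈ -662.50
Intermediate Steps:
F = -35/12 (F = 19/(-6) - 6/(-24) = 19*(-1/6) - 6*(-1/24) = -19/6 + 1/4 = -35/12 ≈ -2.9167)
(25 + F)*(-30) = (25 - 35/12)*(-30) = (265/12)*(-30) = -1325/2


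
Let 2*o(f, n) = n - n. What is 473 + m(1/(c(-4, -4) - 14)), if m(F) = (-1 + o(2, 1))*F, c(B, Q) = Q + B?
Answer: 10407/22 ≈ 473.05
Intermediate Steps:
o(f, n) = 0 (o(f, n) = (n - n)/2 = (½)*0 = 0)
c(B, Q) = B + Q
m(F) = -F (m(F) = (-1 + 0)*F = -F)
473 + m(1/(c(-4, -4) - 14)) = 473 - 1/((-4 - 4) - 14) = 473 - 1/(-8 - 14) = 473 - 1/(-22) = 473 - 1*(-1/22) = 473 + 1/22 = 10407/22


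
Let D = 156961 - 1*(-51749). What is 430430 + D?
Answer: 639140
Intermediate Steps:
D = 208710 (D = 156961 + 51749 = 208710)
430430 + D = 430430 + 208710 = 639140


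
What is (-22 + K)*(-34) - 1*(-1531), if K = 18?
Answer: 1667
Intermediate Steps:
(-22 + K)*(-34) - 1*(-1531) = (-22 + 18)*(-34) - 1*(-1531) = -4*(-34) + 1531 = 136 + 1531 = 1667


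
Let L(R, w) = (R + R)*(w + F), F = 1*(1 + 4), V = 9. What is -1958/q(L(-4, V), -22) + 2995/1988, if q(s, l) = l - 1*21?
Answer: 4021289/85484 ≈ 47.041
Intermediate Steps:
F = 5 (F = 1*5 = 5)
L(R, w) = 2*R*(5 + w) (L(R, w) = (R + R)*(w + 5) = (2*R)*(5 + w) = 2*R*(5 + w))
q(s, l) = -21 + l (q(s, l) = l - 21 = -21 + l)
-1958/q(L(-4, V), -22) + 2995/1988 = -1958/(-21 - 22) + 2995/1988 = -1958/(-43) + 2995*(1/1988) = -1958*(-1/43) + 2995/1988 = 1958/43 + 2995/1988 = 4021289/85484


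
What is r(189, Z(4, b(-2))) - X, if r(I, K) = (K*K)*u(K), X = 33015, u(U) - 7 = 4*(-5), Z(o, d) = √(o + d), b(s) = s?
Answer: -33041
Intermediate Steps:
Z(o, d) = √(d + o)
u(U) = -13 (u(U) = 7 + 4*(-5) = 7 - 20 = -13)
r(I, K) = -13*K² (r(I, K) = (K*K)*(-13) = K²*(-13) = -13*K²)
r(189, Z(4, b(-2))) - X = -13*(√(-2 + 4))² - 1*33015 = -13*(√2)² - 33015 = -13*2 - 33015 = -26 - 33015 = -33041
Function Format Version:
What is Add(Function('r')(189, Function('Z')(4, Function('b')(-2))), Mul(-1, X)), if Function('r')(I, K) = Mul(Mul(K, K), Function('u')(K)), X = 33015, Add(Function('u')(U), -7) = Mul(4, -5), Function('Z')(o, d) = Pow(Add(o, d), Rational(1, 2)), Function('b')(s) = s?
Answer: -33041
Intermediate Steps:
Function('Z')(o, d) = Pow(Add(d, o), Rational(1, 2))
Function('u')(U) = -13 (Function('u')(U) = Add(7, Mul(4, -5)) = Add(7, -20) = -13)
Function('r')(I, K) = Mul(-13, Pow(K, 2)) (Function('r')(I, K) = Mul(Mul(K, K), -13) = Mul(Pow(K, 2), -13) = Mul(-13, Pow(K, 2)))
Add(Function('r')(189, Function('Z')(4, Function('b')(-2))), Mul(-1, X)) = Add(Mul(-13, Pow(Pow(Add(-2, 4), Rational(1, 2)), 2)), Mul(-1, 33015)) = Add(Mul(-13, Pow(Pow(2, Rational(1, 2)), 2)), -33015) = Add(Mul(-13, 2), -33015) = Add(-26, -33015) = -33041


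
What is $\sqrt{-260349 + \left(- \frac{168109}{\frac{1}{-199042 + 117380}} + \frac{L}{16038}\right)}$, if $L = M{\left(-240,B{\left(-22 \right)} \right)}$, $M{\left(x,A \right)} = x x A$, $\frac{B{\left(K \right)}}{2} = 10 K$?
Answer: $\frac{\sqrt{1111956273529}}{9} \approx 1.1717 \cdot 10^{5}$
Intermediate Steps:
$B{\left(K \right)} = 20 K$ ($B{\left(K \right)} = 2 \cdot 10 K = 20 K$)
$M{\left(x,A \right)} = A x^{2}$ ($M{\left(x,A \right)} = x^{2} A = A x^{2}$)
$L = -25344000$ ($L = 20 \left(-22\right) \left(-240\right)^{2} = \left(-440\right) 57600 = -25344000$)
$\sqrt{-260349 + \left(- \frac{168109}{\frac{1}{-199042 + 117380}} + \frac{L}{16038}\right)} = \sqrt{-260349 - \left(-13728117158 + \frac{128000}{81}\right)} = \sqrt{-260349 - \left(\frac{128000}{81} + \frac{168109}{\frac{1}{-81662}}\right)} = \sqrt{-260349 - \left(\frac{128000}{81} + \frac{168109}{- \frac{1}{81662}}\right)} = \sqrt{-260349 - - \frac{1111977361798}{81}} = \sqrt{-260349 + \left(13728117158 - \frac{128000}{81}\right)} = \sqrt{-260349 + \frac{1111977361798}{81}} = \sqrt{\frac{1111956273529}{81}} = \frac{\sqrt{1111956273529}}{9}$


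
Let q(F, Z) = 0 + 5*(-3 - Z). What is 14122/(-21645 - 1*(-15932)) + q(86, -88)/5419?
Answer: -74099093/30958747 ≈ -2.3935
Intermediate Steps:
q(F, Z) = -15 - 5*Z (q(F, Z) = 0 + (-15 - 5*Z) = -15 - 5*Z)
14122/(-21645 - 1*(-15932)) + q(86, -88)/5419 = 14122/(-21645 - 1*(-15932)) + (-15 - 5*(-88))/5419 = 14122/(-21645 + 15932) + (-15 + 440)*(1/5419) = 14122/(-5713) + 425*(1/5419) = 14122*(-1/5713) + 425/5419 = -14122/5713 + 425/5419 = -74099093/30958747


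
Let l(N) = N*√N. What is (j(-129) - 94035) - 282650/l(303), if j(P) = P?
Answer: -94164 - 282650*√303/91809 ≈ -94218.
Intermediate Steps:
l(N) = N^(3/2)
(j(-129) - 94035) - 282650/l(303) = (-129 - 94035) - 282650*√303/91809 = -94164 - 282650*√303/91809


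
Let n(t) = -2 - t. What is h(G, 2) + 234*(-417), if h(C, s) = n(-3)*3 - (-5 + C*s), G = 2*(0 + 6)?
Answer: -97594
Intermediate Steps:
G = 12 (G = 2*6 = 12)
h(C, s) = 8 - C*s (h(C, s) = (-2 - 1*(-3))*3 - (-5 + C*s) = (-2 + 3)*3 + (5 - C*s) = 1*3 + (5 - C*s) = 3 + (5 - C*s) = 8 - C*s)
h(G, 2) + 234*(-417) = (8 - 1*12*2) + 234*(-417) = (8 - 24) - 97578 = -16 - 97578 = -97594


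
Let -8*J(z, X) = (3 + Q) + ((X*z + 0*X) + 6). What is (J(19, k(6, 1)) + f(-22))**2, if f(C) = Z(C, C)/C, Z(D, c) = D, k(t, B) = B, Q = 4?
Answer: 9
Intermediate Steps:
J(z, X) = -13/8 - X*z/8 (J(z, X) = -((3 + 4) + ((X*z + 0*X) + 6))/8 = -(7 + ((X*z + 0) + 6))/8 = -(7 + (X*z + 6))/8 = -(7 + (6 + X*z))/8 = -(13 + X*z)/8 = -13/8 - X*z/8)
f(C) = 1 (f(C) = C/C = 1)
(J(19, k(6, 1)) + f(-22))**2 = ((-13/8 - 1/8*1*19) + 1)**2 = ((-13/8 - 19/8) + 1)**2 = (-4 + 1)**2 = (-3)**2 = 9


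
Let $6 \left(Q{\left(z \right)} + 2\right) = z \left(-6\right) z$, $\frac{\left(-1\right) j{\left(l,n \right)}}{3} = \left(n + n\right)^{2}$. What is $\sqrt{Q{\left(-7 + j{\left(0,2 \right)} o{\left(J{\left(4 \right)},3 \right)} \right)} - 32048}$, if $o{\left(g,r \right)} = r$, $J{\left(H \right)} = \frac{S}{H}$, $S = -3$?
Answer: $i \sqrt{54851} \approx 234.2 i$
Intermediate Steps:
$J{\left(H \right)} = - \frac{3}{H}$
$j{\left(l,n \right)} = - 12 n^{2}$ ($j{\left(l,n \right)} = - 3 \left(n + n\right)^{2} = - 3 \left(2 n\right)^{2} = - 3 \cdot 4 n^{2} = - 12 n^{2}$)
$Q{\left(z \right)} = -2 - z^{2}$ ($Q{\left(z \right)} = -2 + \frac{z \left(-6\right) z}{6} = -2 + \frac{- 6 z z}{6} = -2 + \frac{\left(-6\right) z^{2}}{6} = -2 - z^{2}$)
$\sqrt{Q{\left(-7 + j{\left(0,2 \right)} o{\left(J{\left(4 \right)},3 \right)} \right)} - 32048} = \sqrt{\left(-2 - \left(-7 + - 12 \cdot 2^{2} \cdot 3\right)^{2}\right) - 32048} = \sqrt{\left(-2 - \left(-7 + \left(-12\right) 4 \cdot 3\right)^{2}\right) - 32048} = \sqrt{\left(-2 - \left(-7 - 144\right)^{2}\right) - 32048} = \sqrt{\left(-2 - \left(-151\right)^{2}\right) - 32048} = \sqrt{\left(-2 - 22801\right) - 32048} = \sqrt{-22803 - 32048} = \sqrt{-54851} = i \sqrt{54851}$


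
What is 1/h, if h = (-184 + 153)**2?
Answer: 1/961 ≈ 0.0010406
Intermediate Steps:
h = 961 (h = (-31)**2 = 961)
1/h = 1/961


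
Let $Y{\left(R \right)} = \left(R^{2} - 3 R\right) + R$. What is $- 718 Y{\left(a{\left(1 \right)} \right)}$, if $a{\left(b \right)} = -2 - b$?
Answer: $-10770$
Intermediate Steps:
$Y{\left(R \right)} = R^{2} - 2 R$
$- 718 Y{\left(a{\left(1 \right)} \right)} = - 718 \left(-2 - 1\right) \left(-2 - 3\right) = - 718 \left(- 3 \left(-2 - 3\right)\right) = - 718 \left(\left(-3\right) \left(-5\right)\right) = \left(-718\right) 15 = -10770$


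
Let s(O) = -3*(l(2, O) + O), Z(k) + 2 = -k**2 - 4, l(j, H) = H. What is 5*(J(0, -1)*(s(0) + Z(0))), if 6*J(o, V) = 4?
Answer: -20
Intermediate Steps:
J(o, V) = 2/3 (J(o, V) = (1/6)*4 = 2/3)
Z(k) = -6 - k**2 (Z(k) = -2 + (-k**2 - 4) = -2 + (-4 - k**2) = -6 - k**2)
s(O) = -6*O (s(O) = -3*(O + O) = -6*O)
5*(J(0, -1)*(s(0) + Z(0))) = 5*(2*(-6*0 + (-6 - 1*0**2))/3) = 5*(2*(0 + (-6 - 1*0))/3) = 5*(2*(0 + (-6 + 0))/3) = 5*(2*(0 - 6)/3) = 5*((2/3)*(-6)) = 5*(-4) = -20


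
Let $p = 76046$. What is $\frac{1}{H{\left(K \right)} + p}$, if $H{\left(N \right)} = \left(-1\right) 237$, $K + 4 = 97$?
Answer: $\frac{1}{75809} \approx 1.3191 \cdot 10^{-5}$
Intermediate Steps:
$K = 93$ ($K = -4 + 97 = 93$)
$H{\left(N \right)} = -237$
$\frac{1}{H{\left(K \right)} + p} = \frac{1}{-237 + 76046} = \frac{1}{75809}$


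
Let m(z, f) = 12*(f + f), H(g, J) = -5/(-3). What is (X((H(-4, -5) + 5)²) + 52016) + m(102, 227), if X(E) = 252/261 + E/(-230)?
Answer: 344961028/6003 ≈ 57465.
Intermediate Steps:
H(g, J) = 5/3 (H(g, J) = -5*(-⅓) = 5/3)
m(z, f) = 24*f (m(z, f) = 12*(2*f) = 24*f)
X(E) = 28/29 - E/230 (X(E) = 252*(1/261) + E*(-1/230) = 28/29 - E/230)
(X((H(-4, -5) + 5)²) + 52016) + m(102, 227) = ((28/29 - (5/3 + 5)²/230) + 52016) + 24*227 = ((28/29 - (20/3)²/230) + 52016) + 5448 = ((28/29 - 1/230*400/9) + 52016) + 5448 = ((28/29 - 40/207) + 52016) + 5448 = (4636/6003 + 52016) + 5448 = 312256684/6003 + 5448 = 344961028/6003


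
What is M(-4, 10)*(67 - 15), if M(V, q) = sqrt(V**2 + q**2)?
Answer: 104*sqrt(29) ≈ 560.06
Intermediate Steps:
M(-4, 10)*(67 - 15) = sqrt((-4)**2 + 10**2)*(67 - 15) = sqrt(16 + 100)*52 = sqrt(116)*52 = (2*sqrt(29))*52 = 104*sqrt(29)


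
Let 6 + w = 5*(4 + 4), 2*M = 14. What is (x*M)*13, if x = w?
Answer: 3094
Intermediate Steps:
M = 7 (M = (½)*14 = 7)
w = 34 (w = -6 + 5*(4 + 4) = -6 + 5*8 = -6 + 40 = 34)
x = 34
(x*M)*13 = (34*7)*13 = 238*13 = 3094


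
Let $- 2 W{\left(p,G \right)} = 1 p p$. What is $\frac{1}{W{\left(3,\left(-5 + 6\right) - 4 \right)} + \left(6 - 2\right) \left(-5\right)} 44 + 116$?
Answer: $\frac{5596}{49} \approx 114.2$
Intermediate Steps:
$W{\left(p,G \right)} = - \frac{p^{2}}{2}$ ($W{\left(p,G \right)} = - \frac{1 p p}{2} = - \frac{p p}{2} = - \frac{p^{2}}{2}$)
$\frac{1}{W{\left(3,\left(-5 + 6\right) - 4 \right)} + \left(6 - 2\right) \left(-5\right)} 44 + 116 = \frac{1}{- \frac{3^{2}}{2} + \left(6 - 2\right) \left(-5\right)} 44 + 116 = \frac{1}{\left(- \frac{1}{2}\right) 9 + 4 \left(-5\right)} 44 + 116 = \frac{1}{- \frac{9}{2} - 20} \cdot 44 + 116 = \frac{1}{- \frac{49}{2}} \cdot 44 + 116 = \left(- \frac{2}{49}\right) 44 + 116 = - \frac{88}{49} + 116 = \frac{5596}{49}$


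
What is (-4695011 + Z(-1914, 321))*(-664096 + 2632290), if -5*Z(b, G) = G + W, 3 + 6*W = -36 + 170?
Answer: -138612411489539/15 ≈ -9.2408e+12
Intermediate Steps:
W = 131/6 (W = -½ + (-36 + 170)/6 = -½ + (⅙)*134 = -½ + 67/3 = 131/6 ≈ 21.833)
Z(b, G) = -131/30 - G/5 (Z(b, G) = -(G + 131/6)/5 = -(131/6 + G)/5 = -131/30 - G/5)
(-4695011 + Z(-1914, 321))*(-664096 + 2632290) = (-4695011 + (-131/30 - ⅕*321))*(-664096 + 2632290) = (-4695011 + (-131/30 - 321/5))*1968194 = (-4695011 - 2057/30)*1968194 = -140852387/30*1968194 = -138612411489539/15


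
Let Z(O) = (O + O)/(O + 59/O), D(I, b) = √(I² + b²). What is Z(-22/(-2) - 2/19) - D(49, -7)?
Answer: 42849/32074 - 35*√2 ≈ -48.162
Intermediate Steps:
Z(O) = 2*O/(O + 59/O) (Z(O) = (2*O)/(O + 59/O) = 2*O/(O + 59/O))
Z(-22/(-2) - 2/19) - D(49, -7) = 2*(-22/(-2) - 2/19)²/(59 + (-22/(-2) - 2/19)²) - √(49² + (-7)²) = 2*(-22*(-½) - 2*1/19)²/(59 + (-22*(-½) - 2*1/19)²) - √(2401 + 49) = 2*(11 - 2/19)²/(59 + (11 - 2/19)²) - √2450 = 2*(207/19)²/(59 + (207/19)²) - 35*√2 = 2*(42849/361)/(59 + 42849/361) - 35*√2 = 2*(42849/361)/(64148/361) - 35*√2 = 2*(42849/361)*(361/64148) - 35*√2 = 42849/32074 - 35*√2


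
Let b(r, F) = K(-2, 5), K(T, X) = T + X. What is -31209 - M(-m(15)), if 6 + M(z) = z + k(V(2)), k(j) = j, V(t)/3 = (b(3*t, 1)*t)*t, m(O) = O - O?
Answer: -31239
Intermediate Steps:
m(O) = 0
b(r, F) = 3 (b(r, F) = -2 + 5 = 3)
V(t) = 9*t² (V(t) = 3*((3*t)*t) = 3*(3*t²) = 9*t²)
M(z) = 30 + z (M(z) = -6 + (z + 9*2²) = -6 + (z + 9*4) = -6 + (z + 36) = -6 + (36 + z) = 30 + z)
-31209 - M(-m(15)) = -31209 - (30 - 1*0) = -31209 - (30 + 0) = -31209 - 1*30 = -31209 - 30 = -31239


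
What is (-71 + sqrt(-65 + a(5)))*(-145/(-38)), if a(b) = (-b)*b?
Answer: -10295/38 + 435*I*sqrt(10)/38 ≈ -270.92 + 36.2*I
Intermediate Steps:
a(b) = -b**2
(-71 + sqrt(-65 + a(5)))*(-145/(-38)) = (-71 + sqrt(-65 - 1*5**2))*(-145/(-38)) = (-71 + sqrt(-65 - 1*25))*(-145*(-1/38)) = (-71 + sqrt(-65 - 25))*(145/38) = (-71 + sqrt(-90))*(145/38) = (-71 + 3*I*sqrt(10))*(145/38) = -10295/38 + 435*I*sqrt(10)/38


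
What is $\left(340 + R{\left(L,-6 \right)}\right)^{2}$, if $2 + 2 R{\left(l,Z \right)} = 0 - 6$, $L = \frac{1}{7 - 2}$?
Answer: $112896$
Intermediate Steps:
$L = \frac{1}{5} \approx 0.2$
$R{\left(l,Z \right)} = -4$ ($R{\left(l,Z \right)} = -1 + \frac{0 - 6}{2} = -1 + \frac{1}{2} \left(-6\right) = -1 - 3 = -4$)
$\left(340 + R{\left(L,-6 \right)}\right)^{2} = \left(340 - 4\right)^{2} = 336^{2} = 112896$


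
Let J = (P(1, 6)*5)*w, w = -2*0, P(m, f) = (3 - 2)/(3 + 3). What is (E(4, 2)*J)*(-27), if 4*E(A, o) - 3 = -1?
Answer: 0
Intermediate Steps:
P(m, f) = 1/6
w = 0
E(A, o) = 1/2 (E(A, o) = 3/4 + (1/4)*(-1) = 3/4 - 1/4 = 1/2)
J = 0 (J = ((1/6)*5)*0 = (5/6)*0 = 0)
(E(4, 2)*J)*(-27) = ((1/2)*0)*(-27) = 0*(-27) = 0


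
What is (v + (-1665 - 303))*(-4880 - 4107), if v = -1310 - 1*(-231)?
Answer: 27383389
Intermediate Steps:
v = -1079 (v = -1310 + 231 = -1079)
(v + (-1665 - 303))*(-4880 - 4107) = (-1079 + (-1665 - 303))*(-4880 - 4107) = (-1079 - 1968)*(-8987) = -3047*(-8987) = 27383389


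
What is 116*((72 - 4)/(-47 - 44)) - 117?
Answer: -18535/91 ≈ -203.68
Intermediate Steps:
116*((72 - 4)/(-47 - 44)) - 117 = 116*(68/(-91)) - 117 = 116*(68*(-1/91)) - 117 = 116*(-68/91) - 117 = -7888/91 - 117 = -18535/91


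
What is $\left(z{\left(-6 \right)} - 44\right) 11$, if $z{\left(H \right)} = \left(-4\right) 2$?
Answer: $-572$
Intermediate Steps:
$z{\left(H \right)} = -8$
$\left(z{\left(-6 \right)} - 44\right) 11 = \left(-8 - 44\right) 11 = \left(-52\right) 11 = -572$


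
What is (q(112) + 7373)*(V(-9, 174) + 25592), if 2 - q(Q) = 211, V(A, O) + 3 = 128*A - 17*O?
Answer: 153875556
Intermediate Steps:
V(A, O) = -3 - 17*O + 128*A (V(A, O) = -3 + (128*A - 17*O) = -3 + (-17*O + 128*A) = -3 - 17*O + 128*A)
q(Q) = -209 (q(Q) = 2 - 1*211 = 2 - 211 = -209)
(q(112) + 7373)*(V(-9, 174) + 25592) = (-209 + 7373)*((-3 - 17*174 + 128*(-9)) + 25592) = 7164*((-3 - 2958 - 1152) + 25592) = 7164*(-4113 + 25592) = 7164*21479 = 153875556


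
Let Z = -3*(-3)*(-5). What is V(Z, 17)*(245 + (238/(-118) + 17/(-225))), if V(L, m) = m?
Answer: 54818149/13275 ≈ 4129.4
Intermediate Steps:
Z = -45 (Z = 9*(-5) = -45)
V(Z, 17)*(245 + (238/(-118) + 17/(-225))) = 17*(245 + (238/(-118) + 17/(-225))) = 17*(245 + (238*(-1/118) + 17*(-1/225))) = 17*(245 + (-119/59 - 17/225)) = 17*(245 - 27778/13275) = 17*(3224597/13275) = 54818149/13275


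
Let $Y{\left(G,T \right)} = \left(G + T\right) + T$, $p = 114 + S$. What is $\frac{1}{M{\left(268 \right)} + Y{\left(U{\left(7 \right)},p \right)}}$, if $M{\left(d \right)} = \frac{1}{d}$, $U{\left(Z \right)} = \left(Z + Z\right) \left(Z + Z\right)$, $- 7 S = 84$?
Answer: $\frac{268}{107201} \approx 0.0025$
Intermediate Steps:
$S = -12$ ($S = \left(- \frac{1}{7}\right) 84 = -12$)
$p = 102$ ($p = 114 - 12 = 102$)
$U{\left(Z \right)} = 4 Z^{2}$ ($U{\left(Z \right)} = 2 Z 2 Z = 4 Z^{2}$)
$Y{\left(G,T \right)} = G + 2 T$
$\frac{1}{M{\left(268 \right)} + Y{\left(U{\left(7 \right)},p \right)}} = \frac{1}{\frac{1}{268} + \left(4 \cdot 7^{2} + 2 \cdot 102\right)} = \frac{1}{\frac{1}{268} + \left(4 \cdot 49 + 204\right)} = \frac{1}{\frac{1}{268} + \left(196 + 204\right)} = \frac{1}{\frac{1}{268} + 400} = \frac{1}{\frac{107201}{268}} = \frac{268}{107201}$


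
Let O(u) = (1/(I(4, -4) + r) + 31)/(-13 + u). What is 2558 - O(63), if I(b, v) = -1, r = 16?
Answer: 959017/375 ≈ 2557.4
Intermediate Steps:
O(u) = 466/(15*(-13 + u)) (O(u) = (1/(-1 + 16) + 31)/(-13 + u) = (1/15 + 31)/(-13 + u) = 466/(15*(-13 + u)))
2558 - O(63) = 2558 - 466/(15*(-13 + 63)) = 2558 - 466/(15*50) = 2558 - 1*233/375 = 2558 - 233/375 = 959017/375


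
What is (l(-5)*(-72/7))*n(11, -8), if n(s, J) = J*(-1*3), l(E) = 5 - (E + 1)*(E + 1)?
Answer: 19008/7 ≈ 2715.4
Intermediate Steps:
l(E) = 5 - (1 + E)² (l(E) = 5 - (1 + E)*(1 + E) = 5 - (1 + E)²)
n(s, J) = -3*J (n(s, J) = J*(-3) = -3*J)
(l(-5)*(-72/7))*n(11, -8) = ((5 - (1 - 5)²)*(-72/7))*(-3*(-8)) = ((5 - 1*(-4)²)*(-72*⅐))*24 = ((5 - 1*16)*(-72/7))*24 = ((5 - 16)*(-72/7))*24 = -11*(-72/7)*24 = (792/7)*24 = 19008/7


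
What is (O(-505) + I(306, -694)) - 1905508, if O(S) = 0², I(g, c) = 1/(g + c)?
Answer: -739337105/388 ≈ -1.9055e+6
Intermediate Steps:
I(g, c) = 1/(c + g)
O(S) = 0
(O(-505) + I(306, -694)) - 1905508 = (0 + 1/(-694 + 306)) - 1905508 = (0 + 1/(-388)) - 1905508 = (0 - 1/388) - 1905508 = -1/388 - 1905508 = -739337105/388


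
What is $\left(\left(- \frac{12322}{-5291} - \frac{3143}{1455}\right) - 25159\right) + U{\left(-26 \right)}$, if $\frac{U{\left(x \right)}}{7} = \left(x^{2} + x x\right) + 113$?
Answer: $- \frac{114735729223}{7698405} \approx -14904.0$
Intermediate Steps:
$U{\left(x \right)} = 791 + 14 x^{2}$ ($U{\left(x \right)} = 7 \left(\left(x^{2} + x x\right) + 113\right) = 7 \left(\left(x^{2} + x^{2}\right) + 113\right) = 7 \left(2 x^{2} + 113\right) = 7 \left(113 + 2 x^{2}\right) = 791 + 14 x^{2}$)
$\left(\left(- \frac{12322}{-5291} - \frac{3143}{1455}\right) - 25159\right) + U{\left(-26 \right)} = \left(\left(- \frac{12322}{-5291} - \frac{3143}{1455}\right) - 25159\right) + \left(791 + 14 \left(-26\right)^{2}\right) = \left(\left(\left(-12322\right) \left(- \frac{1}{5291}\right) - \frac{3143}{1455}\right) - 25159\right) + \left(791 + 14 \cdot 676\right) = \left(\left(\frac{12322}{5291} - \frac{3143}{1455}\right) - 25159\right) + \left(791 + 9464\right) = \left(\frac{1298897}{7698405} - 25159\right) + 10255 = - \frac{193682872498}{7698405} + 10255 = - \frac{114735729223}{7698405}$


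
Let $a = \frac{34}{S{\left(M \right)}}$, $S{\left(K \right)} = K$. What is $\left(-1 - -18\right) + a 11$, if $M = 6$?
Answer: $\frac{238}{3} \approx 79.333$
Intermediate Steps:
$a = \frac{17}{3}$ ($a = \frac{34}{6} = 34 \cdot \frac{1}{6} = \frac{17}{3} \approx 5.6667$)
$\left(-1 - -18\right) + a 11 = \left(-1 - -18\right) + \frac{17}{3} \cdot 11 = \left(-1 + 18\right) + \frac{187}{3} = 17 + \frac{187}{3} = \frac{238}{3}$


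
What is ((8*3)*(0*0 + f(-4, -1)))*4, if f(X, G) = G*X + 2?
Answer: 576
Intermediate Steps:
f(X, G) = 2 + G*X
((8*3)*(0*0 + f(-4, -1)))*4 = ((8*3)*(0*0 + (2 - 1*(-4))))*4 = (24*(0 + (2 + 4)))*4 = (24*(0 + 6))*4 = (24*6)*4 = 144*4 = 576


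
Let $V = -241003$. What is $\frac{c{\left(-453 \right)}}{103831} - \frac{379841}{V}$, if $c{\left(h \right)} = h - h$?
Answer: $\frac{54263}{34429} \approx 1.5761$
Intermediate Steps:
$c{\left(h \right)} = 0$
$\frac{c{\left(-453 \right)}}{103831} - \frac{379841}{V} = \frac{0}{103831} - \frac{379841}{-241003} = 0 \cdot \frac{1}{103831} - - \frac{54263}{34429} = 0 + \frac{54263}{34429} = \frac{54263}{34429}$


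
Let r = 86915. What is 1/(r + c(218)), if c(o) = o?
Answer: 1/87133 ≈ 1.1477e-5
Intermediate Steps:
1/(r + c(218)) = 1/(86915 + 218) = 1/87133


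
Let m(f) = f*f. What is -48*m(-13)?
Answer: -8112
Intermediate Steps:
m(f) = f²
-48*m(-13) = -48*(-13)² = -48*169 = -8112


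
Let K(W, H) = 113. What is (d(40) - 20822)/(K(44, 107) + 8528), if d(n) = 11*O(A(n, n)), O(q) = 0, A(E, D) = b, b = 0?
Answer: -20822/8641 ≈ -2.4097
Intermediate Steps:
A(E, D) = 0
d(n) = 0 (d(n) = 11*0 = 0)
(d(40) - 20822)/(K(44, 107) + 8528) = (0 - 20822)/(113 + 8528) = -20822/8641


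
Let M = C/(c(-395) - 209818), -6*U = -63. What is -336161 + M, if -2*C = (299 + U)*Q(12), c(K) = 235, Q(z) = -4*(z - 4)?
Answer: -70453635815/209583 ≈ -3.3616e+5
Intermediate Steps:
U = 21/2 (U = -⅙*(-63) = 21/2 ≈ 10.500)
Q(z) = 16 - 4*z (Q(z) = -4*(-4 + z) = 16 - 4*z)
C = 4952 (C = -(299 + 21/2)*(16 - 4*12)/2 = -619*(16 - 48)/4 = -619*(-32)/4 = -½*(-9904) = 4952)
M = -4952/209583 (M = 4952/(235 - 209818) = 4952/(-209583) = 4952*(-1/209583) = -4952/209583 ≈ -0.023628)
-336161 + M = -336161 - 4952/209583 = -70453635815/209583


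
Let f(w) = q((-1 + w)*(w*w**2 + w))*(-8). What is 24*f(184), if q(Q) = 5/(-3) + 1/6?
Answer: 288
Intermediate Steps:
q(Q) = -3/2 (q(Q) = 5*(-1/3) + 1*(1/6) = -5/3 + 1/6 = -3/2)
f(w) = 12 (f(w) = -3/2*(-8) = 12)
24*f(184) = 24*12 = 288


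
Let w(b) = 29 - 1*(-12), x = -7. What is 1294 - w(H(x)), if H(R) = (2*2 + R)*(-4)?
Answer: 1253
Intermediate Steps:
H(R) = -16 - 4*R (H(R) = (4 + R)*(-4) = -16 - 4*R)
w(b) = 41 (w(b) = 29 + 12 = 41)
1294 - w(H(x)) = 1294 - 1*41 = 1294 - 41 = 1253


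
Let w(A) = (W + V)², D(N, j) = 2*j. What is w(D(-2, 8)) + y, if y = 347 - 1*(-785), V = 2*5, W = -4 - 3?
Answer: 1141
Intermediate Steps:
W = -7
V = 10
y = 1132 (y = 347 + 785 = 1132)
w(A) = 9 (w(A) = (-7 + 10)² = 3² = 9)
w(D(-2, 8)) + y = 9 + 1132 = 1141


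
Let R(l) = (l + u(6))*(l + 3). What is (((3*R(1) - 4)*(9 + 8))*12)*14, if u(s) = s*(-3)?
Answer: -594048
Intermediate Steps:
u(s) = -3*s
R(l) = (-18 + l)*(3 + l) (R(l) = (l - 3*6)*(l + 3) = (l - 18)*(3 + l) = (-18 + l)*(3 + l))
(((3*R(1) - 4)*(9 + 8))*12)*14 = (((3*(-54 + 1**2 - 15*1) - 4)*(9 + 8))*12)*14 = (((3*(-54 + 1 - 15) - 4)*17)*12)*14 = (((3*(-68) - 4)*17)*12)*14 = (((-204 - 4)*17)*12)*14 = (-208*17*12)*14 = -3536*12*14 = -42432*14 = -594048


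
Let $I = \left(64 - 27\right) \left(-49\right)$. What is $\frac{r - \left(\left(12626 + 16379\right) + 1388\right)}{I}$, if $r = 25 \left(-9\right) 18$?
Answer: $\frac{34443}{1813} \approx 18.998$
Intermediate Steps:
$r = -4050$ ($r = \left(-225\right) 18 = -4050$)
$I = -1813$ ($I = 37 \left(-49\right) = -1813$)
$\frac{r - \left(\left(12626 + 16379\right) + 1388\right)}{I} = \frac{-4050 - \left(\left(12626 + 16379\right) + 1388\right)}{-1813} = \left(-4050 - \left(29005 + 1388\right)\right) \left(- \frac{1}{1813}\right) = \left(-4050 - 30393\right) \left(- \frac{1}{1813}\right) = \left(-34443\right) \left(- \frac{1}{1813}\right) = \frac{34443}{1813}$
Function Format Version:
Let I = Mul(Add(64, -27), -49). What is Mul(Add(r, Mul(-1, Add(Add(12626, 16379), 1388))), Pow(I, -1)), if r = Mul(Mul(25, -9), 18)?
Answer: Rational(34443, 1813) ≈ 18.998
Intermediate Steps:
r = -4050 (r = Mul(-225, 18) = -4050)
I = -1813 (I = Mul(37, -49) = -1813)
Mul(Add(r, Mul(-1, Add(Add(12626, 16379), 1388))), Pow(I, -1)) = Mul(Add(-4050, Mul(-1, Add(Add(12626, 16379), 1388))), Pow(-1813, -1)) = Mul(Add(-4050, Mul(-1, Add(29005, 1388))), Rational(-1, 1813)) = Mul(Add(-4050, Mul(-1, 30393)), Rational(-1, 1813)) = Mul(Add(-4050, -30393), Rational(-1, 1813)) = Mul(-34443, Rational(-1, 1813)) = Rational(34443, 1813)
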